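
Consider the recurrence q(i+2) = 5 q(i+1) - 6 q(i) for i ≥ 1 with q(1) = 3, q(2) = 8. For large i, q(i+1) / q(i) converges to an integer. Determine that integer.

3

The characteristic equation is r^2 - 5r + 6 = 0, which factors as (r - 3)(r - 2) = 0.
So the roots are 3 and 2. Since |3| > |2| and the coefficient of 3^i is non-zero, the ratio tends to 3.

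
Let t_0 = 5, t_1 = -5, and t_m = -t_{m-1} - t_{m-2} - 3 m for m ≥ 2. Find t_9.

-4

t_2 = -(-5) - 5 - 6 = -6
t_3 = -(-6) - (-5) - 9 = 2
t_4 = -2 - (-6) - 12 = -8
t_5 = -(-8) - 2 - 15 = -9
t_6 = -(-9) - (-8) - 18 = -1
t_7 = -(-1) - (-9) - 21 = -11
t_8 = -(-11) - (-1) - 24 = -12
t_9 = -(-12) - (-11) - 27 = -4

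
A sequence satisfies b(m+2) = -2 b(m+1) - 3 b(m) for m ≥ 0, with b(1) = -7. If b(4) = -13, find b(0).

Let b(0) = y.
b(2) = 14 - 3y
b(3) = -7 + 6y
b(4) = -28 - 3y
So -28 - 3y = -13, giving y = -5.

-5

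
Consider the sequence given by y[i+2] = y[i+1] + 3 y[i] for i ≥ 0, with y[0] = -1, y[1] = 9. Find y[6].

303

y[2] = 9 + 3(-1) = 6
y[3] = 6 + 3(9) = 33
y[4] = 33 + 3(6) = 51
y[5] = 51 + 3(33) = 150
y[6] = 150 + 3(51) = 303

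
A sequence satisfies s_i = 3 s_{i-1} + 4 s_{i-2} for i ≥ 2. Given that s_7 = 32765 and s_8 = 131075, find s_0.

Rearranging, s_{i-2} = (s_i - 3 s_{i-1}) / 4.
s_6 = (131075 - 3*32765) / 4 = 32780/4 = 8195
s_5 = (32765 - 3*8195) / 4 = 8180/4 = 2045
s_4 = (8195 - 3*2045) / 4 = 2060/4 = 515
s_3 = (2045 - 3*515) / 4 = 500/4 = 125
s_2 = (515 - 3*125) / 4 = 140/4 = 35
s_1 = (125 - 3*35) / 4 = 20/4 = 5
s_0 = (35 - 3*5) / 4 = 20/4 = 5

5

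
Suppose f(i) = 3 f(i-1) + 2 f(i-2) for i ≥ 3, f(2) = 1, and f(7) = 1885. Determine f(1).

Let f(1) = v.
f(3) = 3 + 2v
f(4) = 11 + 6v
f(5) = 39 + 22v
f(6) = 139 + 78v
f(7) = 495 + 278v
So 495 + 278v = 1885, giving v = 5.

5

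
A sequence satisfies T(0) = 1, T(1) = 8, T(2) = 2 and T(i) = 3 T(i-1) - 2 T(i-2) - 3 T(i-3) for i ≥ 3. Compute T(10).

T(3) = 3·2 - 2·8 - 3·1 = -13
T(4) = 3·(-13) - 2·2 - 3·8 = -67
T(5) = 3·(-67) - 2·(-13) - 3·2 = -181
T(6) = 3·(-181) - 2·(-67) - 3·(-13) = -370
T(7) = 3·(-370) - 2·(-181) - 3·(-67) = -547
T(8) = 3·(-547) - 2·(-370) - 3·(-181) = -358
T(9) = 3·(-358) - 2·(-547) - 3·(-370) = 1130
T(10) = 3·1130 - 2·(-358) - 3·(-547) = 5747

5747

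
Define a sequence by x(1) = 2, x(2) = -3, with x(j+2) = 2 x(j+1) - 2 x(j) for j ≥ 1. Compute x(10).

-48

x(3) = 2·(-3) - 2·2 = -10
x(4) = 2·(-10) - 2·(-3) = -14
x(5) = 2·(-14) - 2·(-10) = -8
x(6) = 2·(-8) - 2·(-14) = 12
x(7) = 2·12 - 2·(-8) = 40
x(8) = 2·40 - 2·12 = 56
x(9) = 2·56 - 2·40 = 32
x(10) = 2·32 - 2·56 = -48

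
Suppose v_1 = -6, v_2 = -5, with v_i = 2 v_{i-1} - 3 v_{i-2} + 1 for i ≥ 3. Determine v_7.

-159

v_3 = 2*(-5) - 3*(-6) + 1 = 9
v_4 = 2*9 - 3*(-5) + 1 = 34
v_5 = 2*34 - 3*9 + 1 = 42
v_6 = 2*42 - 3*34 + 1 = -17
v_7 = 2*(-17) - 3*42 + 1 = -159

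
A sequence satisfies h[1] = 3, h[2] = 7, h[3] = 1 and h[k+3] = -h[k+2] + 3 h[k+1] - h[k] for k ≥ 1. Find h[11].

h[4] = -1 + 3·7 - 3 = 17
h[5] = -17 + 3·1 - 7 = -21
h[6] = -(-21) + 3·17 - 1 = 71
h[7] = -71 + 3·(-21) - 17 = -151
h[8] = -(-151) + 3·71 - (-21) = 385
h[9] = -385 + 3·(-151) - 71 = -909
h[10] = -(-909) + 3·385 - (-151) = 2215
h[11] = -2215 + 3·(-909) - 385 = -5327

-5327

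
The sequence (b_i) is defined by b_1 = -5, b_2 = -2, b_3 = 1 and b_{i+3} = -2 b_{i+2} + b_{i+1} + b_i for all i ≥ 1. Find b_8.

b_4 = -2(1) + (-2) + (-5) = -9
b_5 = -2(-9) + 1 + (-2) = 17
b_6 = -2(17) + (-9) + 1 = -42
b_7 = -2(-42) + 17 + (-9) = 92
b_8 = -2(92) + (-42) + 17 = -209

-209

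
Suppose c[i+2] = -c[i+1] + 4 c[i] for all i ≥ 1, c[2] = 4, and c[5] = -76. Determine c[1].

-2

Let c[1] = x.
c[3] = -4 + 4x
c[4] = 20 - 4x
c[5] = -36 + 20x
So -36 + 20x = -76, giving x = -2.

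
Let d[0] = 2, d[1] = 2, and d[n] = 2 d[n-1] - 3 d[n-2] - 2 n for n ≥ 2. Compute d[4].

d[2] = 2·2 - 3·2 - 4 = -6
d[3] = 2·(-6) - 3·2 - 6 = -24
d[4] = 2·(-24) - 3·(-6) - 8 = -38

-38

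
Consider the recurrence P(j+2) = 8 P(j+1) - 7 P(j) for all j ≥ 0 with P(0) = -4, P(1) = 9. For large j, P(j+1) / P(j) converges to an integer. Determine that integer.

The characteristic equation is r^2 - 8r + 7 = 0, which factors as (r - 7)(r - 1) = 0.
So the roots are 7 and 1. Since |7| > |1| and the coefficient of 7^j is non-zero, the ratio tends to 7.

7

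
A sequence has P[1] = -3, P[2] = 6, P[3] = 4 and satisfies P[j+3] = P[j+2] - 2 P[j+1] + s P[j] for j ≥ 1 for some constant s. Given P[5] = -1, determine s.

P[4] = -8 - 3s
P[5] = -16 + 3s
So -16 + 3s = -1, giving s = 5.

5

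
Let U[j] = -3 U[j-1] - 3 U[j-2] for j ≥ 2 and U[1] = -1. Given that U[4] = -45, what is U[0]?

3

Let U[0] = x.
U[2] = 3 - 3x
U[3] = -6 + 9x
U[4] = 9 - 18x
So 9 - 18x = -45, giving x = 3.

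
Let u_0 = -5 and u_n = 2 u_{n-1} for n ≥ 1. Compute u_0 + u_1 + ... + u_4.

-155

u_1 = 2*(-5) = -10
u_2 = 2*(-10) = -20
u_3 = 2*(-20) = -40
u_4 = 2*(-40) = -80
Sum = (-5) + (-10) + (-20) + (-40) + (-80) = -155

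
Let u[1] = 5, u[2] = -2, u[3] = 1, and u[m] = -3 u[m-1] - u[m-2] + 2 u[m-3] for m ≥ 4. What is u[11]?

u[4] = -3(1) - (-2) + 2(5) = 9
u[5] = -3(9) - 1 + 2(-2) = -32
u[6] = -3(-32) - 9 + 2(1) = 89
u[7] = -3(89) - (-32) + 2(9) = -217
u[8] = -3(-217) - 89 + 2(-32) = 498
u[9] = -3(498) - (-217) + 2(89) = -1099
u[10] = -3(-1099) - 498 + 2(-217) = 2365
u[11] = -3(2365) - (-1099) + 2(498) = -5000

-5000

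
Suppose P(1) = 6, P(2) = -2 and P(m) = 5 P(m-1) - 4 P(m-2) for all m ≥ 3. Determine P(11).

P(3) = 5*(-2) - 4*6 = -34
P(4) = 5*(-34) - 4*(-2) = -162
P(5) = 5*(-162) - 4*(-34) = -674
P(6) = 5*(-674) - 4*(-162) = -2722
P(7) = 5*(-2722) - 4*(-674) = -10914
P(8) = 5*(-10914) - 4*(-2722) = -43682
P(9) = 5*(-43682) - 4*(-10914) = -174754
P(10) = 5*(-174754) - 4*(-43682) = -699042
P(11) = 5*(-699042) - 4*(-174754) = -2796194

-2796194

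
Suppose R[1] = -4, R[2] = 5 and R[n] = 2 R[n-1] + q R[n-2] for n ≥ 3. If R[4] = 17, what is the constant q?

R[3] = 10 - 4q
R[4] = 20 - 3q
So 20 - 3q = 17, giving q = 1.

1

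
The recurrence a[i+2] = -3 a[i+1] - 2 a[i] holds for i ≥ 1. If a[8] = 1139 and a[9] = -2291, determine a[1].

4

Rearranging, a[i-2] = (a[i] + 3 a[i-1]) / -2.
a[7] = (-2291 + 3(1139)) / -2 = 1126/-2 = -563
a[6] = (1139 + 3(-563)) / -2 = -550/-2 = 275
a[5] = (-563 + 3(275)) / -2 = 262/-2 = -131
a[4] = (275 + 3(-131)) / -2 = -118/-2 = 59
a[3] = (-131 + 3(59)) / -2 = 46/-2 = -23
a[2] = (59 + 3(-23)) / -2 = -10/-2 = 5
a[1] = (-23 + 3(5)) / -2 = -8/-2 = 4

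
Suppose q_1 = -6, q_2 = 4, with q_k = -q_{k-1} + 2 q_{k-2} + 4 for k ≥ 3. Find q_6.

q_3 = -4 + 2(-6) + 4 = -12
q_4 = -(-12) + 2(4) + 4 = 24
q_5 = -24 + 2(-12) + 4 = -44
q_6 = -(-44) + 2(24) + 4 = 96

96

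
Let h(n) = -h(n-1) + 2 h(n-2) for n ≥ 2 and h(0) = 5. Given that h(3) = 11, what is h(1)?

7

Let h(1) = w.
h(2) = 10 - w
h(3) = -10 + 3w
So -10 + 3w = 11, giving w = 7.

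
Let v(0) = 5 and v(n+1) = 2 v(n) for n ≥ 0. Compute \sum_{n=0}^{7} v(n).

1275

v(1) = 2*5 = 10
v(2) = 2*10 = 20
v(3) = 2*20 = 40
v(4) = 2*40 = 80
v(5) = 2*80 = 160
v(6) = 2*160 = 320
v(7) = 2*320 = 640
Sum = 5 + 10 + 20 + 40 + 80 + 160 + 320 + 640 = 1275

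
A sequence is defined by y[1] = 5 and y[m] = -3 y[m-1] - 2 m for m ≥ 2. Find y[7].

y[2] = -3·5 - 4 = -19
y[3] = -3·(-19) - 6 = 51
y[4] = -3·51 - 8 = -161
y[5] = -3·(-161) - 10 = 473
y[6] = -3·473 - 12 = -1431
y[7] = -3·(-1431) - 14 = 4279

4279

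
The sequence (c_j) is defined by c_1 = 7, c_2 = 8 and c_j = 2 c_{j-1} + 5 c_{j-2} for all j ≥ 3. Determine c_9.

c_3 = 2(8) + 5(7) = 51
c_4 = 2(51) + 5(8) = 142
c_5 = 2(142) + 5(51) = 539
c_6 = 2(539) + 5(142) = 1788
c_7 = 2(1788) + 5(539) = 6271
c_8 = 2(6271) + 5(1788) = 21482
c_9 = 2(21482) + 5(6271) = 74319

74319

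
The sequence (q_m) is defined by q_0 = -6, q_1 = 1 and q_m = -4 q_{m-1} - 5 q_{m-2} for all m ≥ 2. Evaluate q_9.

8881

q_2 = -4(1) - 5(-6) = 26
q_3 = -4(26) - 5(1) = -109
q_4 = -4(-109) - 5(26) = 306
q_5 = -4(306) - 5(-109) = -679
q_6 = -4(-679) - 5(306) = 1186
q_7 = -4(1186) - 5(-679) = -1349
q_8 = -4(-1349) - 5(1186) = -534
q_9 = -4(-534) - 5(-1349) = 8881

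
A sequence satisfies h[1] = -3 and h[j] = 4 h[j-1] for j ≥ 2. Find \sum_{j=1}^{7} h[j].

-16383

h[2] = 4*(-3) = -12
h[3] = 4*(-12) = -48
h[4] = 4*(-48) = -192
h[5] = 4*(-192) = -768
h[6] = 4*(-768) = -3072
h[7] = 4*(-3072) = -12288
Sum = (-3) + (-12) + (-48) + (-192) + (-768) + (-3072) + (-12288) = -16383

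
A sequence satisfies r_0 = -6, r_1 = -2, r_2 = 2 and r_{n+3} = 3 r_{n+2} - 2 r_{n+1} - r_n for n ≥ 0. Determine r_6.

204

r_3 = 3(2) - 2(-2) - (-6) = 16
r_4 = 3(16) - 2(2) - (-2) = 46
r_5 = 3(46) - 2(16) - 2 = 104
r_6 = 3(104) - 2(46) - 16 = 204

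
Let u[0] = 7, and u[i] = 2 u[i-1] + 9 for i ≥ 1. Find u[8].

u[1] = 2·7 + 9 = 23
u[2] = 2·23 + 9 = 55
u[3] = 2·55 + 9 = 119
u[4] = 2·119 + 9 = 247
u[5] = 2·247 + 9 = 503
u[6] = 2·503 + 9 = 1015
u[7] = 2·1015 + 9 = 2039
u[8] = 2·2039 + 9 = 4087

4087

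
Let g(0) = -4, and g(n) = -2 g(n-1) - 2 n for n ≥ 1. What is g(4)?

g(1) = -2(-4) - 2 = 6
g(2) = -2(6) - 4 = -16
g(3) = -2(-16) - 6 = 26
g(4) = -2(26) - 8 = -60

-60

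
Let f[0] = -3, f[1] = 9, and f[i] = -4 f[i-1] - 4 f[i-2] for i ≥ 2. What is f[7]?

1728

f[2] = -4(9) - 4(-3) = -24
f[3] = -4(-24) - 4(9) = 60
f[4] = -4(60) - 4(-24) = -144
f[5] = -4(-144) - 4(60) = 336
f[6] = -4(336) - 4(-144) = -768
f[7] = -4(-768) - 4(336) = 1728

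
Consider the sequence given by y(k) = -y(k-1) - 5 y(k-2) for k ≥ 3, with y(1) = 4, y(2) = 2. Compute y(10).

y(3) = -2 - 5*4 = -22
y(4) = -(-22) - 5*2 = 12
y(5) = -12 - 5*(-22) = 98
y(6) = -98 - 5*12 = -158
y(7) = -(-158) - 5*98 = -332
y(8) = -(-332) - 5*(-158) = 1122
y(9) = -1122 - 5*(-332) = 538
y(10) = -538 - 5*1122 = -6148

-6148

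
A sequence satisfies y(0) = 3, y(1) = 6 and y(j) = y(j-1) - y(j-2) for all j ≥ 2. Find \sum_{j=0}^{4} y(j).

y(2) = 6 - 3 = 3
y(3) = 3 - 6 = -3
y(4) = (-3) - 3 = -6
Sum = 3 + 6 + 3 + (-3) + (-6) = 3

3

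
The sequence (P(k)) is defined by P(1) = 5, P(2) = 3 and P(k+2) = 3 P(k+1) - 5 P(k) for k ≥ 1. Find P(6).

-12

P(3) = 3*3 - 5*5 = -16
P(4) = 3*(-16) - 5*3 = -63
P(5) = 3*(-63) - 5*(-16) = -109
P(6) = 3*(-109) - 5*(-63) = -12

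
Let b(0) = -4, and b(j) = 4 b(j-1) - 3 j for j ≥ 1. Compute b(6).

-21838

b(1) = 4*(-4) - 3 = -19
b(2) = 4*(-19) - 6 = -82
b(3) = 4*(-82) - 9 = -337
b(4) = 4*(-337) - 12 = -1360
b(5) = 4*(-1360) - 15 = -5455
b(6) = 4*(-5455) - 18 = -21838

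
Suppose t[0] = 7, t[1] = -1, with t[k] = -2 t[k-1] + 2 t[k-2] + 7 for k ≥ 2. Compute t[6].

t[2] = -2*(-1) + 2*7 + 7 = 23
t[3] = -2*23 + 2*(-1) + 7 = -41
t[4] = -2*(-41) + 2*23 + 7 = 135
t[5] = -2*135 + 2*(-41) + 7 = -345
t[6] = -2*(-345) + 2*135 + 7 = 967

967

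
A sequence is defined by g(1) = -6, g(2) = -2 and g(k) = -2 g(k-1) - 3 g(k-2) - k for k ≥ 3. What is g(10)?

g(3) = -2*(-2) - 3*(-6) - 3 = 19
g(4) = -2*19 - 3*(-2) - 4 = -36
g(5) = -2*(-36) - 3*19 - 5 = 10
g(6) = -2*10 - 3*(-36) - 6 = 82
g(7) = -2*82 - 3*10 - 7 = -201
g(8) = -2*(-201) - 3*82 - 8 = 148
g(9) = -2*148 - 3*(-201) - 9 = 298
g(10) = -2*298 - 3*148 - 10 = -1050

-1050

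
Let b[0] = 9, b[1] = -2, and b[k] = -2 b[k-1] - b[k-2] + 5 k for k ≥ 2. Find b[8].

-7

b[2] = -2*(-2) - 9 + 10 = 5
b[3] = -2*5 - (-2) + 15 = 7
b[4] = -2*7 - 5 + 20 = 1
b[5] = -2*1 - 7 + 25 = 16
b[6] = -2*16 - 1 + 30 = -3
b[7] = -2*(-3) - 16 + 35 = 25
b[8] = -2*25 - (-3) + 40 = -7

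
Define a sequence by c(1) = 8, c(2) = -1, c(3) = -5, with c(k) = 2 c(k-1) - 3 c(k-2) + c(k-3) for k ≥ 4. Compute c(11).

c(4) = 2·(-5) - 3·(-1) + 8 = 1
c(5) = 2·1 - 3·(-5) + (-1) = 16
c(6) = 2·16 - 3·1 + (-5) = 24
c(7) = 2·24 - 3·16 + 1 = 1
c(8) = 2·1 - 3·24 + 16 = -54
c(9) = 2·(-54) - 3·1 + 24 = -87
c(10) = 2·(-87) - 3·(-54) + 1 = -11
c(11) = 2·(-11) - 3·(-87) + (-54) = 185

185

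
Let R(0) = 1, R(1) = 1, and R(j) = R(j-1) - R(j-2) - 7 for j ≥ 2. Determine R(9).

R(2) = 1 - 1 - 7 = -7
R(3) = (-7) - 1 - 7 = -15
R(4) = (-15) - (-7) - 7 = -15
R(5) = (-15) - (-15) - 7 = -7
R(6) = (-7) - (-15) - 7 = 1
R(7) = 1 - (-7) - 7 = 1
R(8) = 1 - 1 - 7 = -7
R(9) = (-7) - 1 - 7 = -15

-15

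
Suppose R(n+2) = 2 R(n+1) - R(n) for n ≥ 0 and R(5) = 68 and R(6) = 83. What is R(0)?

-7

Rearranging, R(n-2) = -(R(n) - 2 R(n-1)).
R(4) = -(83 - 2(68)) = 53
R(3) = -(68 - 2(53)) = 38
R(2) = -(53 - 2(38)) = 23
R(1) = -(38 - 2(23)) = 8
R(0) = -(23 - 2(8)) = -7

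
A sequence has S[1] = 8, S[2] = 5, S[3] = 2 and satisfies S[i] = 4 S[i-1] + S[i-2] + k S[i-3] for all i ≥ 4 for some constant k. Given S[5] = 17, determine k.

-1

S[4] = 13 + 8k
S[5] = 54 + 37k
So 54 + 37k = 17, giving k = -1.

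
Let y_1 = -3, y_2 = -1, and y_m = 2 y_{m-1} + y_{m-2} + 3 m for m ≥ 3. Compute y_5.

57

y_3 = 2(-1) + (-3) + 9 = 4
y_4 = 2(4) + (-1) + 12 = 19
y_5 = 2(19) + 4 + 15 = 57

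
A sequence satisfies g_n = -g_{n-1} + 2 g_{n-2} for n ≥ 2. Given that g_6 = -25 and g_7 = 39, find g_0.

-4

Rearranging, g_{n-2} = (g_n + g_{n-1}) / 2.
g_5 = (39 + (-25)) / 2 = 14/2 = 7
g_4 = (-25 + 7) / 2 = -18/2 = -9
g_3 = (7 + (-9)) / 2 = -2/2 = -1
g_2 = (-9 + (-1)) / 2 = -10/2 = -5
g_1 = (-1 + (-5)) / 2 = -6/2 = -3
g_0 = (-5 + (-3)) / 2 = -8/2 = -4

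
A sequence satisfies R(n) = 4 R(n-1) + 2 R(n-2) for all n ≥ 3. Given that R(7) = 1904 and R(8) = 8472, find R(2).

3

Rearranging, R(n-2) = (R(n) - 4 R(n-1)) / 2.
R(6) = (8472 - 4·1904) / 2 = 856/2 = 428
R(5) = (1904 - 4·428) / 2 = 192/2 = 96
R(4) = (428 - 4·96) / 2 = 44/2 = 22
R(3) = (96 - 4·22) / 2 = 8/2 = 4
R(2) = (22 - 4·4) / 2 = 6/2 = 3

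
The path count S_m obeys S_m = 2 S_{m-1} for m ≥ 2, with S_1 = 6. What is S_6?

192

S_2 = 2(6) = 12
S_3 = 2(12) = 24
S_4 = 2(24) = 48
S_5 = 2(48) = 96
S_6 = 2(96) = 192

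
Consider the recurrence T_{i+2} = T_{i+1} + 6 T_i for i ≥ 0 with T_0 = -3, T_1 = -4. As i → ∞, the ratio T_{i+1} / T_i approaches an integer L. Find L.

The characteristic equation is r^2 - r - 6 = 0, which factors as (r - 3)(r + 2) = 0.
So the roots are 3 and -2. Since |3| > |-2| and the coefficient of 3^i is non-zero, the ratio tends to 3.

3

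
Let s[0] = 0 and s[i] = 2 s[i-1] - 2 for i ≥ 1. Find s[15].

-65534

The fixed point is -2/(1 - 2) = 2, so s[i] - 2 = 2(s[i-1] - 2).
Hence s[i] = -2·2^i + 2.
s[15] = -2·2^{15} + 2 = -2·32768 + 2 = -65534.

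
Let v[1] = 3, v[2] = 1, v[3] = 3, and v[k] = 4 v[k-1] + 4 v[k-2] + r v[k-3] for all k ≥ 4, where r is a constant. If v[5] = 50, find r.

-2

v[4] = 16 + 3r
v[5] = 76 + 13r
So 76 + 13r = 50, giving r = -2.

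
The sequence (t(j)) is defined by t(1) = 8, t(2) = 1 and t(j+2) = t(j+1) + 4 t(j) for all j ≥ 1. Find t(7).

t(3) = 1 + 4*8 = 33
t(4) = 33 + 4*1 = 37
t(5) = 37 + 4*33 = 169
t(6) = 169 + 4*37 = 317
t(7) = 317 + 4*169 = 993

993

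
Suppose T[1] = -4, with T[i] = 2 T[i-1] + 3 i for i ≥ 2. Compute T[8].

T[2] = 2·(-4) + 6 = -2
T[3] = 2·(-2) + 9 = 5
T[4] = 2·5 + 12 = 22
T[5] = 2·22 + 15 = 59
T[6] = 2·59 + 18 = 136
T[7] = 2·136 + 21 = 293
T[8] = 2·293 + 24 = 610

610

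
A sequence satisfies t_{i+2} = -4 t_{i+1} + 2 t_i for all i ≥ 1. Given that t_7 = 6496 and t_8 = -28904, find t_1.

Rearranging, t_{i-2} = (t_i + 4 t_{i-1}) / 2.
t_6 = (-28904 + 4(6496)) / 2 = -2920/2 = -1460
t_5 = (6496 + 4(-1460)) / 2 = 656/2 = 328
t_4 = (-1460 + 4(328)) / 2 = -148/2 = -74
t_3 = (328 + 4(-74)) / 2 = 32/2 = 16
t_2 = (-74 + 4(16)) / 2 = -10/2 = -5
t_1 = (16 + 4(-5)) / 2 = -4/2 = -2

-2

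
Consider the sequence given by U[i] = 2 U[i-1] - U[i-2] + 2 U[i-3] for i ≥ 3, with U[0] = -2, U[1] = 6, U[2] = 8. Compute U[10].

U[3] = 2(8) - 6 + 2(-2) = 6
U[4] = 2(6) - 8 + 2(6) = 16
U[5] = 2(16) - 6 + 2(8) = 42
U[6] = 2(42) - 16 + 2(6) = 80
U[7] = 2(80) - 42 + 2(16) = 150
U[8] = 2(150) - 80 + 2(42) = 304
U[9] = 2(304) - 150 + 2(80) = 618
U[10] = 2(618) - 304 + 2(150) = 1232

1232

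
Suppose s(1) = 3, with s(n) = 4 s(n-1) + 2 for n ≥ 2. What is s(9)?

s(2) = 4(3) + 2 = 14
s(3) = 4(14) + 2 = 58
s(4) = 4(58) + 2 = 234
s(5) = 4(234) + 2 = 938
s(6) = 4(938) + 2 = 3754
s(7) = 4(3754) + 2 = 15018
s(8) = 4(15018) + 2 = 60074
s(9) = 4(60074) + 2 = 240298

240298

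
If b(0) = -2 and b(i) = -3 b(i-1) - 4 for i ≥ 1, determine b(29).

The fixed point is -4/(1 + 3) = -1, so b(i) + 1 = -3(b(i-1) + 1).
Hence b(i) = -1·(-3)^i - 1.
b(29) = -1·(-3)^{29} - 1 = -1·-68630377364883 - 1 = 68630377364882.

68630377364882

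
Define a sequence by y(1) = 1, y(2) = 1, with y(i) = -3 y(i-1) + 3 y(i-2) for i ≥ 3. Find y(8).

513

y(3) = -3*1 + 3*1 = 0
y(4) = -3*0 + 3*1 = 3
y(5) = -3*3 + 3*0 = -9
y(6) = -3*(-9) + 3*3 = 36
y(7) = -3*36 + 3*(-9) = -135
y(8) = -3*(-135) + 3*36 = 513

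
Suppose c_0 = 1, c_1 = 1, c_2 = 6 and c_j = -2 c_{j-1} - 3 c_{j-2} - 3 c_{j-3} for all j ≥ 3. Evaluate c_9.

c_3 = -2(6) - 3(1) - 3(1) = -18
c_4 = -2(-18) - 3(6) - 3(1) = 15
c_5 = -2(15) - 3(-18) - 3(6) = 6
c_6 = -2(6) - 3(15) - 3(-18) = -3
c_7 = -2(-3) - 3(6) - 3(15) = -57
c_8 = -2(-57) - 3(-3) - 3(6) = 105
c_9 = -2(105) - 3(-57) - 3(-3) = -30

-30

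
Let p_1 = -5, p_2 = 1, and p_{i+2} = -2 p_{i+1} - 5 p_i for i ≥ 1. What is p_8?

-411

p_3 = -2·1 - 5·(-5) = 23
p_4 = -2·23 - 5·1 = -51
p_5 = -2·(-51) - 5·23 = -13
p_6 = -2·(-13) - 5·(-51) = 281
p_7 = -2·281 - 5·(-13) = -497
p_8 = -2·(-497) - 5·281 = -411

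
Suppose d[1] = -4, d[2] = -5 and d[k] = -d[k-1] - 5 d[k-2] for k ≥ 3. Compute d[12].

-34875

d[3] = -(-5) - 5*(-4) = 25
d[4] = -25 - 5*(-5) = 0
d[5] = -0 - 5*25 = -125
d[6] = -(-125) - 5*0 = 125
d[7] = -125 - 5*(-125) = 500
d[8] = -500 - 5*125 = -1125
d[9] = -(-1125) - 5*500 = -1375
d[10] = -(-1375) - 5*(-1125) = 7000
d[11] = -7000 - 5*(-1375) = -125
d[12] = -(-125) - 5*7000 = -34875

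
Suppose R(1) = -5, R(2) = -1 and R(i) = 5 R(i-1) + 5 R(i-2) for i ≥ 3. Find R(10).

-6344375

R(3) = 5*(-1) + 5*(-5) = -30
R(4) = 5*(-30) + 5*(-1) = -155
R(5) = 5*(-155) + 5*(-30) = -925
R(6) = 5*(-925) + 5*(-155) = -5400
R(7) = 5*(-5400) + 5*(-925) = -31625
R(8) = 5*(-31625) + 5*(-5400) = -185125
R(9) = 5*(-185125) + 5*(-31625) = -1083750
R(10) = 5*(-1083750) + 5*(-185125) = -6344375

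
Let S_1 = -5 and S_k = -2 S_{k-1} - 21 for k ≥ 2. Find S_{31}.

The fixed point is -21/(1 + 2) = -7, so S_k + 7 = -2(S_{k-1} + 7).
Hence S_k = 2·(-2)^{k-1} - 7.
S_{31} = 2·(-2)^{30} - 7 = 2·1073741824 - 7 = 2147483641.

2147483641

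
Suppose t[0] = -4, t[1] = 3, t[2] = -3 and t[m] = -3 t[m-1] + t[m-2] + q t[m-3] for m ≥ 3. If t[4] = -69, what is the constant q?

-2

t[3] = 12 - 4q
t[4] = -39 + 15q
So -39 + 15q = -69, giving q = -2.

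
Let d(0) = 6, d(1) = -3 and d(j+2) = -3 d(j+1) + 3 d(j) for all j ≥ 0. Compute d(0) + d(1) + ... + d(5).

-1032

d(2) = -3*(-3) + 3*6 = 27
d(3) = -3*27 + 3*(-3) = -90
d(4) = -3*(-90) + 3*27 = 351
d(5) = -3*351 + 3*(-90) = -1323
Sum = 6 + (-3) + 27 + (-90) + 351 + (-1323) = -1032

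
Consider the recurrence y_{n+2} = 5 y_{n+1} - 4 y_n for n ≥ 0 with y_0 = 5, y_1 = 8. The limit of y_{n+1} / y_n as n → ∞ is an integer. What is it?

4

The characteristic equation is r^2 - 5r + 4 = 0, which factors as (r - 4)(r - 1) = 0.
So the roots are 4 and 1. Since |4| > |1| and the coefficient of 4^n is non-zero, the ratio tends to 4.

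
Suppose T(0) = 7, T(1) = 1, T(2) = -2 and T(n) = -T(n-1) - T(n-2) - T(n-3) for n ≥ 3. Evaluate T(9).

T(3) = -(-2) - 1 - 7 = -6
T(4) = -(-6) - (-2) - 1 = 7
T(5) = -7 - (-6) - (-2) = 1
T(6) = -1 - 7 - (-6) = -2
T(7) = -(-2) - 1 - 7 = -6
T(8) = -(-6) - (-2) - 1 = 7
T(9) = -7 - (-6) - (-2) = 1

1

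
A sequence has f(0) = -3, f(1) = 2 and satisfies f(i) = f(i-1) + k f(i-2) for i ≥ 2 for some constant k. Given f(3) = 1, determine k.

1

f(2) = 2 - 3k
f(3) = 2 - k
So 2 - k = 1, giving k = 1.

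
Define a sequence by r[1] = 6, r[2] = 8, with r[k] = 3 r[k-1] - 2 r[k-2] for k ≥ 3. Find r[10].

1028

r[3] = 3·8 - 2·6 = 12
r[4] = 3·12 - 2·8 = 20
r[5] = 3·20 - 2·12 = 36
r[6] = 3·36 - 2·20 = 68
r[7] = 3·68 - 2·36 = 132
r[8] = 3·132 - 2·68 = 260
r[9] = 3·260 - 2·132 = 516
r[10] = 3·516 - 2·260 = 1028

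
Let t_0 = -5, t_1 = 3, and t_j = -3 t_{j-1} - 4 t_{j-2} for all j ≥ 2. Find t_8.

t_2 = -3*3 - 4*(-5) = 11
t_3 = -3*11 - 4*3 = -45
t_4 = -3*(-45) - 4*11 = 91
t_5 = -3*91 - 4*(-45) = -93
t_6 = -3*(-93) - 4*91 = -85
t_7 = -3*(-85) - 4*(-93) = 627
t_8 = -3*627 - 4*(-85) = -1541

-1541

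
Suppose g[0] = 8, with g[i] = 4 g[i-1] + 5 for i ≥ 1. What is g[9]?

g[1] = 4·8 + 5 = 37
g[2] = 4·37 + 5 = 153
g[3] = 4·153 + 5 = 617
g[4] = 4·617 + 5 = 2473
g[5] = 4·2473 + 5 = 9897
g[6] = 4·9897 + 5 = 39593
g[7] = 4·39593 + 5 = 158377
g[8] = 4·158377 + 5 = 633513
g[9] = 4·633513 + 5 = 2534057

2534057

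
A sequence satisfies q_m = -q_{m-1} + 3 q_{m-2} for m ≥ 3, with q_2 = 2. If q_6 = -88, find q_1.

Let q_1 = x.
q_3 = -2 + 3x
q_4 = 8 - 3x
q_5 = -14 + 12x
q_6 = 38 - 21x
So 38 - 21x = -88, giving x = 6.

6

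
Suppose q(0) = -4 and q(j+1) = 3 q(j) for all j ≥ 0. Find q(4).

q(1) = 3*(-4) = -12
q(2) = 3*(-12) = -36
q(3) = 3*(-36) = -108
q(4) = 3*(-108) = -324

-324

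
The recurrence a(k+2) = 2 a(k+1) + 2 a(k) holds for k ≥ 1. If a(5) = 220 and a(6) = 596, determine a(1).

Rearranging, a(k-2) = (a(k) - 2 a(k-1)) / 2.
a(4) = (596 - 2(220)) / 2 = 156/2 = 78
a(3) = (220 - 2(78)) / 2 = 64/2 = 32
a(2) = (78 - 2(32)) / 2 = 14/2 = 7
a(1) = (32 - 2(7)) / 2 = 18/2 = 9

9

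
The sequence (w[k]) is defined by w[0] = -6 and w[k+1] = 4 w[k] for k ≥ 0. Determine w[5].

-6144

w[1] = 4·(-6) = -24
w[2] = 4·(-24) = -96
w[3] = 4·(-96) = -384
w[4] = 4·(-384) = -1536
w[5] = 4·(-1536) = -6144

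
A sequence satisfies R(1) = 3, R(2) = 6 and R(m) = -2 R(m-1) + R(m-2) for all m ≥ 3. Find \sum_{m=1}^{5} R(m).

-33

R(3) = -2(6) + 3 = -9
R(4) = -2(-9) + 6 = 24
R(5) = -2(24) + (-9) = -57
Sum = 3 + 6 + (-9) + 24 + (-57) = -33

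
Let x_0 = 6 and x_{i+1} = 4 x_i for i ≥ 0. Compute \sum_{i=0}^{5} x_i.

8190

x_1 = 4·6 = 24
x_2 = 4·24 = 96
x_3 = 4·96 = 384
x_4 = 4·384 = 1536
x_5 = 4·1536 = 6144
Sum = 6 + 24 + 96 + 384 + 1536 + 6144 = 8190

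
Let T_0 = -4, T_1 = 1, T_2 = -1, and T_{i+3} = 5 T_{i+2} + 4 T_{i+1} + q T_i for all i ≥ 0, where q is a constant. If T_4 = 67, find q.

T_3 = -1 - 4q
T_4 = -9 - 19q
So -9 - 19q = 67, giving q = -4.

-4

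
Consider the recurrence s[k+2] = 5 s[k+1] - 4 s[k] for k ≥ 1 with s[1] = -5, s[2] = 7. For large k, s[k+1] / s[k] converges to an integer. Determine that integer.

4

The characteristic equation is r^2 - 5r + 4 = 0, which factors as (r - 4)(r - 1) = 0.
So the roots are 4 and 1. Since |4| > |1| and the coefficient of 4^k is non-zero, the ratio tends to 4.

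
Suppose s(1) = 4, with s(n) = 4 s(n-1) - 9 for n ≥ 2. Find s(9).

s(2) = 4(4) - 9 = 7
s(3) = 4(7) - 9 = 19
s(4) = 4(19) - 9 = 67
s(5) = 4(67) - 9 = 259
s(6) = 4(259) - 9 = 1027
s(7) = 4(1027) - 9 = 4099
s(8) = 4(4099) - 9 = 16387
s(9) = 4(16387) - 9 = 65539

65539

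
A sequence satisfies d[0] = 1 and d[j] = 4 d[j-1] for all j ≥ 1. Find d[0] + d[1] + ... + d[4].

d[1] = 4·1 = 4
d[2] = 4·4 = 16
d[3] = 4·16 = 64
d[4] = 4·64 = 256
Sum = 1 + 4 + 16 + 64 + 256 = 341

341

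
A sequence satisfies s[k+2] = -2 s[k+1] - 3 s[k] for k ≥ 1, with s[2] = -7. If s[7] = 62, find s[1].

4

Let s[1] = v.
s[3] = 14 - 3v
s[4] = -7 + 6v
s[5] = -28 - 3v
s[6] = 77 - 12v
s[7] = -70 + 33v
So -70 + 33v = 62, giving v = 4.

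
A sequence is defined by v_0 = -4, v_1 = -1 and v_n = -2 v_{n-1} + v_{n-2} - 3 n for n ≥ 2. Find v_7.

v_2 = -2·(-1) + (-4) - 6 = -8
v_3 = -2·(-8) + (-1) - 9 = 6
v_4 = -2·6 + (-8) - 12 = -32
v_5 = -2·(-32) + 6 - 15 = 55
v_6 = -2·55 + (-32) - 18 = -160
v_7 = -2·(-160) + 55 - 21 = 354

354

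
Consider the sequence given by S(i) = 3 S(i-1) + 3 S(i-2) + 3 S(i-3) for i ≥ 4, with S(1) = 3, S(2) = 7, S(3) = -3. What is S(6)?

279

S(4) = 3·(-3) + 3·7 + 3·3 = 21
S(5) = 3·21 + 3·(-3) + 3·7 = 75
S(6) = 3·75 + 3·21 + 3·(-3) = 279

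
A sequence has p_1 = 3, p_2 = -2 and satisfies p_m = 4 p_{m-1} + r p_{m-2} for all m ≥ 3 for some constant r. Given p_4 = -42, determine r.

p_3 = -8 + 3r
p_4 = -32 + 10r
So -32 + 10r = -42, giving r = -1.

-1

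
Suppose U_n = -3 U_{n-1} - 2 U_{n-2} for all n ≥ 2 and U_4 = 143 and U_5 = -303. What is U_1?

Rearranging, U_{n-2} = (U_n + 3 U_{n-1}) / -2.
U_3 = (-303 + 3(143)) / -2 = 126/-2 = -63
U_2 = (143 + 3(-63)) / -2 = -46/-2 = 23
U_1 = (-63 + 3(23)) / -2 = 6/-2 = -3

-3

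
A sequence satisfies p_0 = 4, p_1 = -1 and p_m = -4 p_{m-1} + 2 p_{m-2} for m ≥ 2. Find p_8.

p_2 = -4(-1) + 2(4) = 12
p_3 = -4(12) + 2(-1) = -50
p_4 = -4(-50) + 2(12) = 224
p_5 = -4(224) + 2(-50) = -996
p_6 = -4(-996) + 2(224) = 4432
p_7 = -4(4432) + 2(-996) = -19720
p_8 = -4(-19720) + 2(4432) = 87744

87744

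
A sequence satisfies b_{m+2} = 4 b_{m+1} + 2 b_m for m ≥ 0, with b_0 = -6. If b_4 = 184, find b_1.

5

Let b_1 = y.
b_2 = -12 + 4y
b_3 = -48 + 18y
b_4 = -216 + 80y
So -216 + 80y = 184, giving y = 5.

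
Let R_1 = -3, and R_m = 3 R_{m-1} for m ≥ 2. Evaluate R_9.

R_2 = 3*(-3) = -9
R_3 = 3*(-9) = -27
R_4 = 3*(-27) = -81
R_5 = 3*(-81) = -243
R_6 = 3*(-243) = -729
R_7 = 3*(-729) = -2187
R_8 = 3*(-2187) = -6561
R_9 = 3*(-6561) = -19683

-19683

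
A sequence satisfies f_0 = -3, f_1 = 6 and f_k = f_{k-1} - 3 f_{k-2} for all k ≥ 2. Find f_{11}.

1797

f_2 = 6 - 3*(-3) = 15
f_3 = 15 - 3*6 = -3
f_4 = (-3) - 3*15 = -48
f_5 = (-48) - 3*(-3) = -39
f_6 = (-39) - 3*(-48) = 105
f_7 = 105 - 3*(-39) = 222
f_8 = 222 - 3*105 = -93
f_9 = (-93) - 3*222 = -759
f_{10} = (-759) - 3*(-93) = -480
f_{11} = (-480) - 3*(-759) = 1797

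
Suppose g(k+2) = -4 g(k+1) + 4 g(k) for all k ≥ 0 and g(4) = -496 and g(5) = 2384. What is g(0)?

-5

Rearranging, g(k-2) = (g(k) + 4 g(k-1)) / 4.
g(3) = (2384 + 4(-496)) / 4 = 400/4 = 100
g(2) = (-496 + 4(100)) / 4 = -96/4 = -24
g(1) = (100 + 4(-24)) / 4 = 4/4 = 1
g(0) = (-24 + 4(1)) / 4 = -20/4 = -5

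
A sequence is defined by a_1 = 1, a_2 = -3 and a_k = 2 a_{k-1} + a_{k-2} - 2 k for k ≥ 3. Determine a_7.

-539

a_3 = 2(-3) + 1 - 6 = -11
a_4 = 2(-11) + (-3) - 8 = -33
a_5 = 2(-33) + (-11) - 10 = -87
a_6 = 2(-87) + (-33) - 12 = -219
a_7 = 2(-219) + (-87) - 14 = -539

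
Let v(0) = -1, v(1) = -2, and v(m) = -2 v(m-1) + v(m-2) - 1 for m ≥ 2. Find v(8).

v(2) = -2·(-2) + (-1) - 1 = 2
v(3) = -2·2 + (-2) - 1 = -7
v(4) = -2·(-7) + 2 - 1 = 15
v(5) = -2·15 + (-7) - 1 = -38
v(6) = -2·(-38) + 15 - 1 = 90
v(7) = -2·90 + (-38) - 1 = -219
v(8) = -2·(-219) + 90 - 1 = 527

527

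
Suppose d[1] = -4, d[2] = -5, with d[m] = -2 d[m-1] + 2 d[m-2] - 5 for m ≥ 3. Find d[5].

7

d[3] = -2·(-5) + 2·(-4) - 5 = -3
d[4] = -2·(-3) + 2·(-5) - 5 = -9
d[5] = -2·(-9) + 2·(-3) - 5 = 7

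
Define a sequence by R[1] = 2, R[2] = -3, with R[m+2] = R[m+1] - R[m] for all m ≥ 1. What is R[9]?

-5

R[3] = (-3) - 2 = -5
R[4] = (-5) - (-3) = -2
R[5] = (-2) - (-5) = 3
R[6] = 3 - (-2) = 5
R[7] = 5 - 3 = 2
R[8] = 2 - 5 = -3
R[9] = (-3) - 2 = -5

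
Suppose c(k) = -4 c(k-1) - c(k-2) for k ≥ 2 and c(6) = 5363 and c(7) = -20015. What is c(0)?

Rearranging, c(k-2) = -(c(k) + 4 c(k-1)).
c(5) = -(-20015 + 4(5363)) = -1437
c(4) = -(5363 + 4(-1437)) = 385
c(3) = -(-1437 + 4(385)) = -103
c(2) = -(385 + 4(-103)) = 27
c(1) = -(-103 + 4(27)) = -5
c(0) = -(27 + 4(-5)) = -7

-7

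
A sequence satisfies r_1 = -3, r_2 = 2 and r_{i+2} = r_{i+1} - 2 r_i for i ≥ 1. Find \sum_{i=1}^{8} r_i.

27

r_3 = 2 - 2·(-3) = 8
r_4 = 8 - 2·2 = 4
r_5 = 4 - 2·8 = -12
r_6 = (-12) - 2·4 = -20
r_7 = (-20) - 2·(-12) = 4
r_8 = 4 - 2·(-20) = 44
Sum = (-3) + 2 + 8 + 4 + (-12) + (-20) + 4 + 44 = 27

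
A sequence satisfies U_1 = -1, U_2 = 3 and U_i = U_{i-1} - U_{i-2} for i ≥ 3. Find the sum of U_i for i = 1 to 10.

U_3 = 3 - (-1) = 4
U_4 = 4 - 3 = 1
U_5 = 1 - 4 = -3
U_6 = (-3) - 1 = -4
U_7 = (-4) - (-3) = -1
U_8 = (-1) - (-4) = 3
U_9 = 3 - (-1) = 4
U_{10} = 4 - 3 = 1
Sum = (-1) + 3 + 4 + 1 + (-3) + (-4) + (-1) + 3 + 4 + 1 = 7

7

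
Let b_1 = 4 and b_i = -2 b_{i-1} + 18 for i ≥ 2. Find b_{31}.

The fixed point is 18/(1 + 2) = 6, so b_i - 6 = -2(b_{i-1} - 6).
Hence b_i = -2·(-2)^{i-1} + 6.
b_{31} = -2·(-2)^{30} + 6 = -2·1073741824 + 6 = -2147483642.

-2147483642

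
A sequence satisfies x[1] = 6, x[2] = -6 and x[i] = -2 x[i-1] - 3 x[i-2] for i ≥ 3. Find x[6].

-6

x[3] = -2*(-6) - 3*6 = -6
x[4] = -2*(-6) - 3*(-6) = 30
x[5] = -2*30 - 3*(-6) = -42
x[6] = -2*(-42) - 3*30 = -6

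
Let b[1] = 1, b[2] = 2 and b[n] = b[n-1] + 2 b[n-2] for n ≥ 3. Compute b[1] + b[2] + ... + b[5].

b[3] = 2 + 2(1) = 4
b[4] = 4 + 2(2) = 8
b[5] = 8 + 2(4) = 16
Sum = 1 + 2 + 4 + 8 + 16 = 31

31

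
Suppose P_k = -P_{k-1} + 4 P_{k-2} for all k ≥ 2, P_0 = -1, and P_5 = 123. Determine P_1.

3

Let P_1 = y.
P_2 = -4 - y
P_3 = 4 + 5y
P_4 = -20 - 9y
P_5 = 36 + 29y
So 36 + 29y = 123, giving y = 3.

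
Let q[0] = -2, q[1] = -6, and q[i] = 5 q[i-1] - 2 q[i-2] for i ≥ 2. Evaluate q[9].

-1062486

q[2] = 5(-6) - 2(-2) = -26
q[3] = 5(-26) - 2(-6) = -118
q[4] = 5(-118) - 2(-26) = -538
q[5] = 5(-538) - 2(-118) = -2454
q[6] = 5(-2454) - 2(-538) = -11194
q[7] = 5(-11194) - 2(-2454) = -51062
q[8] = 5(-51062) - 2(-11194) = -232922
q[9] = 5(-232922) - 2(-51062) = -1062486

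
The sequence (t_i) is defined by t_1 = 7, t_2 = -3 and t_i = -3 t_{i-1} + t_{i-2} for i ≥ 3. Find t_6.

t_3 = -3*(-3) + 7 = 16
t_4 = -3*16 + (-3) = -51
t_5 = -3*(-51) + 16 = 169
t_6 = -3*169 + (-51) = -558

-558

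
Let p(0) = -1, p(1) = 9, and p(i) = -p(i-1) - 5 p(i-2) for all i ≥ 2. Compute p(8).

p(2) = -9 - 5(-1) = -4
p(3) = -(-4) - 5(9) = -41
p(4) = -(-41) - 5(-4) = 61
p(5) = -61 - 5(-41) = 144
p(6) = -144 - 5(61) = -449
p(7) = -(-449) - 5(144) = -271
p(8) = -(-271) - 5(-449) = 2516

2516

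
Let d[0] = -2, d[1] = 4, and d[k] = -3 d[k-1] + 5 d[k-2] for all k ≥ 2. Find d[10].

d[2] = -3·4 + 5·(-2) = -22
d[3] = -3·(-22) + 5·4 = 86
d[4] = -3·86 + 5·(-22) = -368
d[5] = -3·(-368) + 5·86 = 1534
d[6] = -3·1534 + 5·(-368) = -6442
d[7] = -3·(-6442) + 5·1534 = 26996
d[8] = -3·26996 + 5·(-6442) = -113198
d[9] = -3·(-113198) + 5·26996 = 474574
d[10] = -3·474574 + 5·(-113198) = -1989712

-1989712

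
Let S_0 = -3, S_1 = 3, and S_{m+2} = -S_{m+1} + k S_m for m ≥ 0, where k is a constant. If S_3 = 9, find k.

1

S_2 = -3 - 3k
S_3 = 3 + 6k
So 3 + 6k = 9, giving k = 1.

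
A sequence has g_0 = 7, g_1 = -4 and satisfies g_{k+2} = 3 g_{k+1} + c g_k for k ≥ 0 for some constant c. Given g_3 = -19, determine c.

g_2 = -12 + 7c
g_3 = -36 + 17c
So -36 + 17c = -19, giving c = 1.

1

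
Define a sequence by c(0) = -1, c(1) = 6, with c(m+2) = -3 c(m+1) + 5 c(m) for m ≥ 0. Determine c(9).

c(2) = -3*6 + 5*(-1) = -23
c(3) = -3*(-23) + 5*6 = 99
c(4) = -3*99 + 5*(-23) = -412
c(5) = -3*(-412) + 5*99 = 1731
c(6) = -3*1731 + 5*(-412) = -7253
c(7) = -3*(-7253) + 5*1731 = 30414
c(8) = -3*30414 + 5*(-7253) = -127507
c(9) = -3*(-127507) + 5*30414 = 534591

534591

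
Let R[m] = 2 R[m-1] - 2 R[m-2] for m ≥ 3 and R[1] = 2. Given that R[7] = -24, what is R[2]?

5

Let R[2] = x.
R[3] = -4 + 2x
R[4] = -8 + 2x
R[5] = -8
R[6] = -4x
R[7] = 16 - 8x
So 16 - 8x = -24, giving x = 5.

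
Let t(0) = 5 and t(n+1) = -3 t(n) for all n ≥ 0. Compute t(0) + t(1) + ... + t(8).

24605

t(1) = -3·5 = -15
t(2) = -3·(-15) = 45
t(3) = -3·45 = -135
t(4) = -3·(-135) = 405
t(5) = -3·405 = -1215
t(6) = -3·(-1215) = 3645
t(7) = -3·3645 = -10935
t(8) = -3·(-10935) = 32805
Sum = 5 + (-15) + 45 + (-135) + 405 + (-1215) + 3645 + (-10935) + 32805 = 24605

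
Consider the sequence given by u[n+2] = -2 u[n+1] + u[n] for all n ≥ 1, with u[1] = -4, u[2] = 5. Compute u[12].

38217

u[3] = -2(5) + (-4) = -14
u[4] = -2(-14) + 5 = 33
u[5] = -2(33) + (-14) = -80
u[6] = -2(-80) + 33 = 193
u[7] = -2(193) + (-80) = -466
u[8] = -2(-466) + 193 = 1125
u[9] = -2(1125) + (-466) = -2716
u[10] = -2(-2716) + 1125 = 6557
u[11] = -2(6557) + (-2716) = -15830
u[12] = -2(-15830) + 6557 = 38217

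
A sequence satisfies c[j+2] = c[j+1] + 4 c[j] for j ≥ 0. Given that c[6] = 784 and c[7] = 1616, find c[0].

Rearranging, c[j-2] = (c[j] - c[j-1]) / 4.
c[5] = (1616 - 784) / 4 = 832/4 = 208
c[4] = (784 - 208) / 4 = 576/4 = 144
c[3] = (208 - 144) / 4 = 64/4 = 16
c[2] = (144 - 16) / 4 = 128/4 = 32
c[1] = (16 - 32) / 4 = -16/4 = -4
c[0] = (32 - (-4)) / 4 = 36/4 = 9

9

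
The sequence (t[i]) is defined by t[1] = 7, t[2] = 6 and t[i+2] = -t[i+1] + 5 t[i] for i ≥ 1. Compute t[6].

t[3] = -6 + 5·7 = 29
t[4] = -29 + 5·6 = 1
t[5] = -1 + 5·29 = 144
t[6] = -144 + 5·1 = -139

-139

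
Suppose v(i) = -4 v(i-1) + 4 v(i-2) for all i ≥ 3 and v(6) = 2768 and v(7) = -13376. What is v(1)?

Rearranging, v(i-2) = (v(i) + 4 v(i-1)) / 4.
v(5) = (-13376 + 4·2768) / 4 = -2304/4 = -576
v(4) = (2768 + 4·(-576)) / 4 = 464/4 = 116
v(3) = (-576 + 4·116) / 4 = -112/4 = -28
v(2) = (116 + 4·(-28)) / 4 = 4/4 = 1
v(1) = (-28 + 4·1) / 4 = -24/4 = -6

-6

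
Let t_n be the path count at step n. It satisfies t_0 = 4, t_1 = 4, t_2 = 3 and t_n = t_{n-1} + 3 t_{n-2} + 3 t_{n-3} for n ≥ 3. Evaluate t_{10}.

t_3 = 3 + 3(4) + 3(4) = 27
t_4 = 27 + 3(3) + 3(4) = 48
t_5 = 48 + 3(27) + 3(3) = 138
t_6 = 138 + 3(48) + 3(27) = 363
t_7 = 363 + 3(138) + 3(48) = 921
t_8 = 921 + 3(363) + 3(138) = 2424
t_9 = 2424 + 3(921) + 3(363) = 6276
t_{10} = 6276 + 3(2424) + 3(921) = 16311

16311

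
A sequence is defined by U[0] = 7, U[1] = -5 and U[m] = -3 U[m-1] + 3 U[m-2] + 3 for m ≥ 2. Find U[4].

507

U[2] = -3*(-5) + 3*7 + 3 = 39
U[3] = -3*39 + 3*(-5) + 3 = -129
U[4] = -3*(-129) + 3*39 + 3 = 507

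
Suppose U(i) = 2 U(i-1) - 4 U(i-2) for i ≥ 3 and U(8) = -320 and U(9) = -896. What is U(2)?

-5

Rearranging, U(i-2) = (U(i) - 2 U(i-1)) / -4.
U(7) = (-896 - 2(-320)) / -4 = -256/-4 = 64
U(6) = (-320 - 2(64)) / -4 = -448/-4 = 112
U(5) = (64 - 2(112)) / -4 = -160/-4 = 40
U(4) = (112 - 2(40)) / -4 = 32/-4 = -8
U(3) = (40 - 2(-8)) / -4 = 56/-4 = -14
U(2) = (-8 - 2(-14)) / -4 = 20/-4 = -5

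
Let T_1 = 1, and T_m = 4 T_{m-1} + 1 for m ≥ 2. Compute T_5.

T_2 = 4*1 + 1 = 5
T_3 = 4*5 + 1 = 21
T_4 = 4*21 + 1 = 85
T_5 = 4*85 + 1 = 341

341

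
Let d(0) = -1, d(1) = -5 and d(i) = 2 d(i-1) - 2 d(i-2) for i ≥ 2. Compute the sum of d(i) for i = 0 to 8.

44

d(2) = 2·(-5) - 2·(-1) = -8
d(3) = 2·(-8) - 2·(-5) = -6
d(4) = 2·(-6) - 2·(-8) = 4
d(5) = 2·4 - 2·(-6) = 20
d(6) = 2·20 - 2·4 = 32
d(7) = 2·32 - 2·20 = 24
d(8) = 2·24 - 2·32 = -16
Sum = (-1) + (-5) + (-8) + (-6) + 4 + 20 + 32 + 24 + (-16) = 44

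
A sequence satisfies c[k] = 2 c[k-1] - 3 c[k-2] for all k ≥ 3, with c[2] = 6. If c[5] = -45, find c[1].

Let c[1] = y.
c[3] = 12 - 3y
c[4] = 6 - 6y
c[5] = -24 - 3y
So -24 - 3y = -45, giving y = 7.

7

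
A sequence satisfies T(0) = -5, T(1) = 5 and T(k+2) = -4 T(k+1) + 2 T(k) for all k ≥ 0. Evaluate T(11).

20021280

T(2) = -4*5 + 2*(-5) = -30
T(3) = -4*(-30) + 2*5 = 130
T(4) = -4*130 + 2*(-30) = -580
T(5) = -4*(-580) + 2*130 = 2580
T(6) = -4*2580 + 2*(-580) = -11480
T(7) = -4*(-11480) + 2*2580 = 51080
T(8) = -4*51080 + 2*(-11480) = -227280
T(9) = -4*(-227280) + 2*51080 = 1011280
T(10) = -4*1011280 + 2*(-227280) = -4499680
T(11) = -4*(-4499680) + 2*1011280 = 20021280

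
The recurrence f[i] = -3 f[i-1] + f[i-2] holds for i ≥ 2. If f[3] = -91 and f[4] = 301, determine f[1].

Rearranging, f[i-2] = f[i] + 3 f[i-1].
f[2] = 301 + 3·(-91) = 28
f[1] = -91 + 3·28 = -7

-7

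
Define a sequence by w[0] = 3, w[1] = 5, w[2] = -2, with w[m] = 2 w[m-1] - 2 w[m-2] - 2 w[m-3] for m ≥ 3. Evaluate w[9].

496

w[3] = 2·(-2) - 2·5 - 2·3 = -20
w[4] = 2·(-20) - 2·(-2) - 2·5 = -46
w[5] = 2·(-46) - 2·(-20) - 2·(-2) = -48
w[6] = 2·(-48) - 2·(-46) - 2·(-20) = 36
w[7] = 2·36 - 2·(-48) - 2·(-46) = 260
w[8] = 2·260 - 2·36 - 2·(-48) = 544
w[9] = 2·544 - 2·260 - 2·36 = 496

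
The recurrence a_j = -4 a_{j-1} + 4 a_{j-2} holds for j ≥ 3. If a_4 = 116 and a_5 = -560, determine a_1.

-1

Rearranging, a_{j-2} = (a_j + 4 a_{j-1}) / 4.
a_3 = (-560 + 4(116)) / 4 = -96/4 = -24
a_2 = (116 + 4(-24)) / 4 = 20/4 = 5
a_1 = (-24 + 4(5)) / 4 = -4/4 = -1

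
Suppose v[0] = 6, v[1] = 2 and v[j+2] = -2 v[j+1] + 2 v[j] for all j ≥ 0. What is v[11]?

v[2] = -2·2 + 2·6 = 8
v[3] = -2·8 + 2·2 = -12
v[4] = -2·(-12) + 2·8 = 40
v[5] = -2·40 + 2·(-12) = -104
v[6] = -2·(-104) + 2·40 = 288
v[7] = -2·288 + 2·(-104) = -784
v[8] = -2·(-784) + 2·288 = 2144
v[9] = -2·2144 + 2·(-784) = -5856
v[10] = -2·(-5856) + 2·2144 = 16000
v[11] = -2·16000 + 2·(-5856) = -43712

-43712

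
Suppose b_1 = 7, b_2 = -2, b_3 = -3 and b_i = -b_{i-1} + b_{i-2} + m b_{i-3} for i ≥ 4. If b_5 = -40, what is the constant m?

4

b_4 = 1 + 7m
b_5 = -4 - 9m
So -4 - 9m = -40, giving m = 4.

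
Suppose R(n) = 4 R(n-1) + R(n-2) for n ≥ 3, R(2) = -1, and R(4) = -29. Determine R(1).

Let R(1) = y.
R(3) = -4 + y
R(4) = -17 + 4y
So -17 + 4y = -29, giving y = -3.

-3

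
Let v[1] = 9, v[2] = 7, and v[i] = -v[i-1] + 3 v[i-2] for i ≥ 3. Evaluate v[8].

-401

v[3] = -7 + 3·9 = 20
v[4] = -20 + 3·7 = 1
v[5] = -1 + 3·20 = 59
v[6] = -59 + 3·1 = -56
v[7] = -(-56) + 3·59 = 233
v[8] = -233 + 3·(-56) = -401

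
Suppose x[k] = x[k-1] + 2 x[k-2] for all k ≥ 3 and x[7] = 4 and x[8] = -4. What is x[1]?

4

Rearranging, x[k-2] = (x[k] - x[k-1]) / 2.
x[6] = (-4 - 4) / 2 = -8/2 = -4
x[5] = (4 - (-4)) / 2 = 8/2 = 4
x[4] = (-4 - 4) / 2 = -8/2 = -4
x[3] = (4 - (-4)) / 2 = 8/2 = 4
x[2] = (-4 - 4) / 2 = -8/2 = -4
x[1] = (4 - (-4)) / 2 = 8/2 = 4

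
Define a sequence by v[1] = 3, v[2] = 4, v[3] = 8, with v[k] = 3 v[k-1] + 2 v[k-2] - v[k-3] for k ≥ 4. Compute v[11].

179723

v[4] = 3·8 + 2·4 - 3 = 29
v[5] = 3·29 + 2·8 - 4 = 99
v[6] = 3·99 + 2·29 - 8 = 347
v[7] = 3·347 + 2·99 - 29 = 1210
v[8] = 3·1210 + 2·347 - 99 = 4225
v[9] = 3·4225 + 2·1210 - 347 = 14748
v[10] = 3·14748 + 2·4225 - 1210 = 51484
v[11] = 3·51484 + 2·14748 - 4225 = 179723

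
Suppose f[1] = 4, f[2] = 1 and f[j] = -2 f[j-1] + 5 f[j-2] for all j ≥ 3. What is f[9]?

f[3] = -2*1 + 5*4 = 18
f[4] = -2*18 + 5*1 = -31
f[5] = -2*(-31) + 5*18 = 152
f[6] = -2*152 + 5*(-31) = -459
f[7] = -2*(-459) + 5*152 = 1678
f[8] = -2*1678 + 5*(-459) = -5651
f[9] = -2*(-5651) + 5*1678 = 19692

19692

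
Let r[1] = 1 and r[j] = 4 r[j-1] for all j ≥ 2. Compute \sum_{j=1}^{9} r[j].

87381

r[2] = 4·1 = 4
r[3] = 4·4 = 16
r[4] = 4·16 = 64
r[5] = 4·64 = 256
r[6] = 4·256 = 1024
r[7] = 4·1024 = 4096
r[8] = 4·4096 = 16384
r[9] = 4·16384 = 65536
Sum = 1 + 4 + 16 + 64 + 256 + 1024 + 4096 + 16384 + 65536 = 87381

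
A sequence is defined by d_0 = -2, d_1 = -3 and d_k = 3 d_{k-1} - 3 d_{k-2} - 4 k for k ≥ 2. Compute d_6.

-306

d_2 = 3(-3) - 3(-2) - 8 = -11
d_3 = 3(-11) - 3(-3) - 12 = -36
d_4 = 3(-36) - 3(-11) - 16 = -91
d_5 = 3(-91) - 3(-36) - 20 = -185
d_6 = 3(-185) - 3(-91) - 24 = -306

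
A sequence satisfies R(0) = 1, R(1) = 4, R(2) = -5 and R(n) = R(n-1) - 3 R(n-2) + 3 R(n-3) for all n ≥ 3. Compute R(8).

R(3) = (-5) - 3(4) + 3(1) = -14
R(4) = (-14) - 3(-5) + 3(4) = 13
R(5) = 13 - 3(-14) + 3(-5) = 40
R(6) = 40 - 3(13) + 3(-14) = -41
R(7) = (-41) - 3(40) + 3(13) = -122
R(8) = (-122) - 3(-41) + 3(40) = 121

121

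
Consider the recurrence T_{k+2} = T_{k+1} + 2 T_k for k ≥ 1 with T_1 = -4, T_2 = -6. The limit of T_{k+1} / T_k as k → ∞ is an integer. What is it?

2

The characteristic equation is r^2 - r - 2 = 0, which factors as (r - 2)(r + 1) = 0.
So the roots are 2 and -1. Since |2| > |-1| and the coefficient of 2^k is non-zero, the ratio tends to 2.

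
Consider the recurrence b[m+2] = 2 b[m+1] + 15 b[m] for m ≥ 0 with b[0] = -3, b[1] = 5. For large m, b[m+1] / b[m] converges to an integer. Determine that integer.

The characteristic equation is r^2 - 2r - 15 = 0, which factors as (r - 5)(r + 3) = 0.
So the roots are 5 and -3. Since |5| > |-3| and the coefficient of 5^m is non-zero, the ratio tends to 5.

5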